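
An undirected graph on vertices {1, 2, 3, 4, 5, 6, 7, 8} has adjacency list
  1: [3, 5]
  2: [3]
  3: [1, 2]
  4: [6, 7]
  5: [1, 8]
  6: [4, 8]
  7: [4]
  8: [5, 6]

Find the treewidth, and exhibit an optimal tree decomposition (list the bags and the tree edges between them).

Every bag has size at most 2, so the width is 2 − 1 = 1 and tw(G) ≤ 1. Since G has at least one edge (e.g. 2–3), it is not an edgeless graph, so tw(G) ≥ 1. Hence tw(G) = 1 exactly.

Treewidth 1.
One such decomposition:
Bags: B1 = {2, 3}  B2 = {1, 3}  B3 = {1, 5}  B4 = {5, 8}  B5 = {6, 8}  B6 = {4, 6}  B7 = {4, 7}
Tree: B1–B2, B2–B3, B3–B4, B4–B5, B5–B6, B6–B7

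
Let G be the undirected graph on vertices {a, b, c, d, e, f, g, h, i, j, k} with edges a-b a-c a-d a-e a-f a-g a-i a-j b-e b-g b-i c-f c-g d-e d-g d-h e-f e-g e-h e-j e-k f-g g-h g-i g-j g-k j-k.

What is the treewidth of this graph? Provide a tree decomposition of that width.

Treewidth 3.
One optimal decomposition is:
Bags: B1 = {a, e, f, g}  B2 = {a, d, e, g}  B3 = {a, e, g, j}  B4 = {d, e, g, h}  B5 = {e, g, j, k}  B6 = {a, b, e, g}  B7 = {a, b, g, i}  B8 = {a, c, f, g}
Tree: B1–B2, B2–B3, B2–B4, B3–B5, B3–B6, B6–B7, B1–B8

Every bag has size at most 4, so the width is 4 − 1 = 3 and tw(G) ≤ 3. Conversely, {d, e, g, h} is a clique of size 4, and the vertices of any clique must share a bag in every tree decomposition; so some bag has ≥ 4 vertices and tw(G) ≥ 3. Combining the bounds, tw(G) = 3.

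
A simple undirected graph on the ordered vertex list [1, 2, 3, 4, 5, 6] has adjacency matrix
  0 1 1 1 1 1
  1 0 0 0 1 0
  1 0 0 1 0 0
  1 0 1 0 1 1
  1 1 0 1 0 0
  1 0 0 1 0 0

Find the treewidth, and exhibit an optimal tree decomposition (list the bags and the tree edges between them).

Every bag has size at most 3, so the width is 3 − 1 = 2 and tw(G) ≤ 2. On the other hand G contains the 3-clique {1, 2, 5}. A clique must lie in a single bag of any decomposition, so no decomposition can have width below 2. The upper and lower bounds meet at 2, so that is the treewidth.

Treewidth 2.
One such decomposition:
Bags: B1 = {1, 3, 4}  B2 = {1, 4, 5}  B3 = {1, 2, 5}  B4 = {1, 4, 6}
Tree: B1–B2, B2–B3, B1–B4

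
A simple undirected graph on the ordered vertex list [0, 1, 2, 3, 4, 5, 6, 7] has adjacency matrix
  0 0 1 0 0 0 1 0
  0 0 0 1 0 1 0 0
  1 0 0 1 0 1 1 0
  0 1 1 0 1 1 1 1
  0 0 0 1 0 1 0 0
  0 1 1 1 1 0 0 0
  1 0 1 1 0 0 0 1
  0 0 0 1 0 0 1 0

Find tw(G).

2

A width-2 tree decomposition is:
Bags: B1 = {3, 4, 5}  B2 = {2, 3, 5}  B3 = {2, 3, 6}  B4 = {3, 6, 7}  B5 = {1, 3, 5}  B6 = {0, 2, 6}
Tree: B1–B2, B2–B3, B3–B4, B2–B5, B3–B6
Each bag holds 3 vertices, so the decomposition has width 2, which upper-bounds the treewidth. Conversely, {0, 2, 6} is a clique of size 3, and the vertices of any clique must share a bag in every tree decomposition; so some bag has ≥ 3 vertices and tw(G) ≥ 2. The upper and lower bounds meet at 2, so that is the treewidth.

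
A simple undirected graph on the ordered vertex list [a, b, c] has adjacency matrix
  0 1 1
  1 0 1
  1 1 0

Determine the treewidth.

2

A width-2 tree decomposition is:
Bags: B1 = {a, b, c}
Tree: (single bag)
With just one bag of size 3, the width is 3 − 1 = 2, so tw(G) ≤ 2. For the lower bound, the 3 vertices {a, b, c} are pairwise adjacent, and any tree decomposition puts a clique entirely inside one bag — forcing width ≥ 2. The upper and lower bounds meet at 2, so that is the treewidth.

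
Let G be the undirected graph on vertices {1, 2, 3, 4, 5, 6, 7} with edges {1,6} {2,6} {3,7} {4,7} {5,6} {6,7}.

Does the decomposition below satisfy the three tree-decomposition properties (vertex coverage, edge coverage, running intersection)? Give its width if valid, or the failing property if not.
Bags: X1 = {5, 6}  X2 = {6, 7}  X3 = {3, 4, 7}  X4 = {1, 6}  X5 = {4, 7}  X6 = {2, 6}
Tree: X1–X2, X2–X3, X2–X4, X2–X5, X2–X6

No — bags containing vertex 4 are not connected in the tree.

A tree decomposition must satisfy three properties: every vertex lies in some bag; for every edge, both endpoints lie together in some bag; and for every vertex, the bags containing it form a connected subtree. Here bags containing vertex 4 are not connected in the tree, so the decomposition is invalid.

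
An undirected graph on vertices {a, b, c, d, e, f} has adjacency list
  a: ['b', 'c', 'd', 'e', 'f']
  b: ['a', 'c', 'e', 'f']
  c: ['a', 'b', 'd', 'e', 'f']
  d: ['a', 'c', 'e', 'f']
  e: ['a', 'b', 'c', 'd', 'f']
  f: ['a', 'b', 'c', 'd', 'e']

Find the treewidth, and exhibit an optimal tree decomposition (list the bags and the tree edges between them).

Treewidth 4.
Bags: B1 = {a, b, c, e, f}  B2 = {a, c, d, e, f}
Tree: B1–B2

Every bag has size at most 5, so the width is 5 − 1 = 4 and tw(G) ≤ 4. On the other hand G contains the 5-clique {a, c, d, e, f}. A clique must lie in a single bag of any decomposition, so no decomposition can have width below 4. Therefore the treewidth is 4.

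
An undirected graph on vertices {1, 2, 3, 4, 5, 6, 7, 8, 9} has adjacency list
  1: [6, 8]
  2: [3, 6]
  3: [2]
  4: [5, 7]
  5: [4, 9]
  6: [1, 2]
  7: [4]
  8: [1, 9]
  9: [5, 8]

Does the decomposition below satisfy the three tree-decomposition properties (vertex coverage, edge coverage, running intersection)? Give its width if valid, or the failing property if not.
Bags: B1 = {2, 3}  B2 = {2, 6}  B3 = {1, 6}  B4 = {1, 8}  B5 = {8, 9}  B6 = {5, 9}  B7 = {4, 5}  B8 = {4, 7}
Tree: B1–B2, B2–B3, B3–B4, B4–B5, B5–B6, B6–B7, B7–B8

Checking the three conditions: (i) the bags cover all of {1, 2, 3, 4, 5, 6, 7, 8, 9}; (ii) for each edge, some bag contains both endpoints; (iii) the bags containing any fixed vertex form a subtree. All hold, so the decomposition is valid with width 2 − 1 = 1.

Yes; width 1.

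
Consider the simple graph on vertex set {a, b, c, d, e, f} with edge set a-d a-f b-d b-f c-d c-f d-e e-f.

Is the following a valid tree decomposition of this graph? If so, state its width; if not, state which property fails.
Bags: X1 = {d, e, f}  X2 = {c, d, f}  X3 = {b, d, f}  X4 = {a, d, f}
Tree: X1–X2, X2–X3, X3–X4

Every vertex of G appears in some bag (union = {a, b, c, d, e, f}); every edge is covered by a bag; and for each vertex v the set of bags containing v is connected in the bag tree. The decomposition is therefore valid. The largest bag has 3 vertices, so the width is 2.

Yes; width 2.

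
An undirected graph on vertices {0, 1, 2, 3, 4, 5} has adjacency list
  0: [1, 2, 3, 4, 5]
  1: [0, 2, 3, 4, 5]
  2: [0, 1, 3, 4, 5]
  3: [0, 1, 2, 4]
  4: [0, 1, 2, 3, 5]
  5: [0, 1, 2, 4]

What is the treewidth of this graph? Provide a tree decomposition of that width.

Treewidth 4.
Bags: B1 = {0, 1, 2, 3, 4}  B2 = {0, 1, 2, 4, 5}
Tree: B1–B2

Each bag holds 5 vertices, so the decomposition has width 4, which upper-bounds the treewidth. On the other hand G contains the 5-clique {0, 1, 2, 3, 4}. A clique must lie in a single bag of any decomposition, so no decomposition can have width below 4. Therefore the treewidth is 4.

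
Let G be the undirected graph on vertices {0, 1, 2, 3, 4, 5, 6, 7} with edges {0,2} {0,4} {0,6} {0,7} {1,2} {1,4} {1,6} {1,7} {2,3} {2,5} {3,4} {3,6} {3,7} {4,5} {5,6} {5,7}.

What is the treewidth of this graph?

4

A width-4 tree decomposition is:
Bags: B1 = {1, 2, 4, 6, 7}  B2 = {2, 4, 5, 6, 7}  B3 = {0, 2, 4, 6, 7}  B4 = {2, 3, 4, 6, 7}
Tree: B1–B2, B2–B3, B3–B4
Each bag holds 5 vertices, so the decomposition has width 4, which upper-bounds the treewidth. For the lower bound: the 5 vertex sets {1,4}, {5,7}, {0,2}, {6}, {3} are disjoint, each induces a connected subgraph, and every pair is joined by at least one edge of G. Contracting each set to a single vertex therefore yields K_{5} as a minor, and since treewidth is minor-monotone, tw(G) ≥ tw(K_{5}) = 4. Therefore the treewidth is 4.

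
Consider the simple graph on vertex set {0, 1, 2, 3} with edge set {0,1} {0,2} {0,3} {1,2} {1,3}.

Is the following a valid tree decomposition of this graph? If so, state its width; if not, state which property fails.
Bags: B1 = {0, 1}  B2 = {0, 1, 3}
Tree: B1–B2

No — vertex 2 appears in no bag.

A tree decomposition must satisfy three properties: every vertex lies in some bag; for every edge, both endpoints lie together in some bag; and for every vertex, the bags containing it form a connected subtree. Here vertex 2 appears in no bag, so the decomposition is invalid.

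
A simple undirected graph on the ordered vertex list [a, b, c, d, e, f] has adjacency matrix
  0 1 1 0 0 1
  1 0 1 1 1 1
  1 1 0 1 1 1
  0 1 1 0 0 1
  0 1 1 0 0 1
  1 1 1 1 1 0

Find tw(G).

A width-3 tree decomposition is:
Bags: B1 = {b, c, e, f}  B2 = {a, b, c, f}  B3 = {b, c, d, f}
Tree: B1–B2, B1–B3
Every bag has size at most 4, so the width is 4 − 1 = 3 and tw(G) ≤ 3. Conversely, {b, c, d, f} is a clique of size 4, and the vertices of any clique must share a bag in every tree decomposition; so some bag has ≥ 4 vertices and tw(G) ≥ 3. Hence tw(G) = 3 exactly.

3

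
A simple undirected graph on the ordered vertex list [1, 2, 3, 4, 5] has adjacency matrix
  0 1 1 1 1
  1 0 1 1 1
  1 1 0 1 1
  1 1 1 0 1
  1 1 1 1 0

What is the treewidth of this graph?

A width-4 tree decomposition is:
Bags: B1 = {1, 2, 3, 4, 5}
Tree: (single bag)
With just one bag of size 5, the width is 5 − 1 = 4, so tw(G) ≤ 4. For the lower bound, the 5 vertices {1, 2, 3, 4, 5} are pairwise adjacent, and any tree decomposition puts a clique entirely inside one bag — forcing width ≥ 4. The upper and lower bounds meet at 4, so that is the treewidth.

4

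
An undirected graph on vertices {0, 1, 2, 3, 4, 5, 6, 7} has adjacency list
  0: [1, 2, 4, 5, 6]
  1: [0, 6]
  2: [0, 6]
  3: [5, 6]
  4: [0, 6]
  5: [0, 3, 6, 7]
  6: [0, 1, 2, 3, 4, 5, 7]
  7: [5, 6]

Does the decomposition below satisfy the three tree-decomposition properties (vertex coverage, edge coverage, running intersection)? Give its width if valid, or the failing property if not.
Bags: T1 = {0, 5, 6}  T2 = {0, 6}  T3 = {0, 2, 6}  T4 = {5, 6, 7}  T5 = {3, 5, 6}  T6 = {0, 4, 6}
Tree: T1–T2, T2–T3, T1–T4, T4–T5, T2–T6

No — vertex 1 appears in no bag.

A tree decomposition must satisfy three properties: every vertex lies in some bag; for every edge, both endpoints lie together in some bag; and for every vertex, the bags containing it form a connected subtree. Here vertex 1 appears in no bag, so the decomposition is invalid.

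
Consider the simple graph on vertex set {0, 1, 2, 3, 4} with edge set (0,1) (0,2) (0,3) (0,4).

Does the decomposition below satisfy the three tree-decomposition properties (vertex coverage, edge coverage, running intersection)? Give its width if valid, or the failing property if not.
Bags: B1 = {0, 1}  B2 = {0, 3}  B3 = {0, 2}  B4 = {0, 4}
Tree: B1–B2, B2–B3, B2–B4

Every vertex of G appears in some bag (union = {0, 1, 2, 3, 4}); every edge is covered by a bag; and for each vertex v the set of bags containing v is connected in the bag tree. The decomposition is therefore valid. The largest bag has 2 vertices, so the width is 1.

Yes; width 1.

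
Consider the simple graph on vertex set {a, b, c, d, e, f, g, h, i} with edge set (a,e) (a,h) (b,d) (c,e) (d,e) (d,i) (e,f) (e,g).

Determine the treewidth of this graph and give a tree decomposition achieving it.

The largest bag has 2 vertices, giving width 1; this decomposition certifies tw(G) ≤ 1. Any graph with an edge has treewidth ≥ 1, and G has the edge e–c. Hence tw(G) = 1 exactly.

Treewidth 1.
One optimal decomposition is:
Bags: B1 = {c, e}  B2 = {d, e}  B3 = {e, g}  B4 = {e, f}  B5 = {a, e}  B6 = {d, i}  B7 = {b, d}  B8 = {a, h}
Tree: B1–B2, B2–B3, B2–B4, B4–B5, B2–B6, B6–B7, B5–B8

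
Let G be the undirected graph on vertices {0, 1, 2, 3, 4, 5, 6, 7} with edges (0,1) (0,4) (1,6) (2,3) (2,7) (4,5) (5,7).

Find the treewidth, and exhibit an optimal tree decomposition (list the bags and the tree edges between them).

Treewidth 1.
Bags: B1 = {1, 6}  B2 = {0, 1}  B3 = {0, 4}  B4 = {4, 5}  B5 = {5, 7}  B6 = {2, 7}  B7 = {2, 3}
Tree: B1–B2, B2–B3, B3–B4, B4–B5, B5–B6, B6–B7

Every bag has size at most 2, so the width is 2 − 1 = 1 and tw(G) ≤ 1. Since G has at least one edge (e.g. 6–1), it is not an edgeless graph, so tw(G) ≥ 1. Hence tw(G) = 1 exactly.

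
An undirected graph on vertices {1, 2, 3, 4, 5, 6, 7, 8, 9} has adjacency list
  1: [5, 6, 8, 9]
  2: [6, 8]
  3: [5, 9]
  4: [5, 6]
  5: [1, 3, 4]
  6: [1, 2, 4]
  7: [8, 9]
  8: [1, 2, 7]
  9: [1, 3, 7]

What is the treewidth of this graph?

A width-3 tree decomposition is:
Bags: B1 = {2, 4, 5, 6}  B2 = {1, 2, 5, 6}  B3 = {1, 2, 5, 8}  B4 = {1, 3, 5, 8}  B5 = {1, 3, 8, 9}  B6 = {3, 7, 8, 9}
Tree: B1–B2, B2–B3, B3–B4, B4–B5, B5–B6
Every bag has size at most 4, so the width is 4 − 1 = 3 and tw(G) ≤ 3. For the lower bound: the 4 vertex sets {2,4,6}, {5}, {1}, {3,7,8,9} are disjoint, each induces a connected subgraph, and every pair is joined by at least one edge of G. Contracting each set to a single vertex therefore yields K_{4} as a minor, and since treewidth is minor-monotone, tw(G) ≥ tw(K_{4}) = 3. Combining the bounds, tw(G) = 3.

3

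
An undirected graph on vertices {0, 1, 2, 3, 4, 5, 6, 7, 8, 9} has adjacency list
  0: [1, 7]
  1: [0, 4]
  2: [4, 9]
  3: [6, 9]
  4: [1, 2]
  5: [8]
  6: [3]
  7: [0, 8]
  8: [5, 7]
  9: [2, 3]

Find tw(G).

A width-1 tree decomposition is:
Bags: B1 = {5, 8}  B2 = {7, 8}  B3 = {0, 7}  B4 = {0, 1}  B5 = {1, 4}  B6 = {2, 4}  B7 = {2, 9}  B8 = {3, 9}  B9 = {3, 6}
Tree: B1–B2, B2–B3, B3–B4, B4–B5, B5–B6, B6–B7, B7–B8, B8–B9
Each bag holds 2 vertices, so the decomposition has width 1, which upper-bounds the treewidth. G has an edge, so its treewidth is at least 1. Combining the bounds, tw(G) = 1.

1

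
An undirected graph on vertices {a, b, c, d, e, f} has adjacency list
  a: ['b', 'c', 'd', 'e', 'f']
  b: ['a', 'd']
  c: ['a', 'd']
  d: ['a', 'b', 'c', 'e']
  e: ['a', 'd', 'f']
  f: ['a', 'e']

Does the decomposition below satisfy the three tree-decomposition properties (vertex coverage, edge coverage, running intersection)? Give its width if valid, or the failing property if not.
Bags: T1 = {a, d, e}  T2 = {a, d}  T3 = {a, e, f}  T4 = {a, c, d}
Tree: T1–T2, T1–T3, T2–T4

A tree decomposition must satisfy three properties: every vertex lies in some bag; for every edge, both endpoints lie together in some bag; and for every vertex, the bags containing it form a connected subtree. Here vertex b appears in no bag, so the decomposition is invalid.

No — vertex b appears in no bag.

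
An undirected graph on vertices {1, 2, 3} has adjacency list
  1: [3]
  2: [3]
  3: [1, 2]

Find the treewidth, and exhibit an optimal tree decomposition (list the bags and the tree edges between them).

Treewidth 1.
Bags: B1 = {2, 3}  B2 = {1, 3}
Tree: B1–B2

Every bag has size at most 2, so the width is 2 − 1 = 1 and tw(G) ≤ 1. Since G has at least one edge (e.g. 2–3), it is not an edgeless graph, so tw(G) ≥ 1. Therefore the treewidth is 1.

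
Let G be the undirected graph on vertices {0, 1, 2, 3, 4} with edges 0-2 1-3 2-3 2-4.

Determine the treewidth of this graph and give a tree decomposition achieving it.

Every bag has size at most 2, so the width is 2 − 1 = 1 and tw(G) ≤ 1. Since G has at least one edge (e.g. 4–2), it is not an edgeless graph, so tw(G) ≥ 1. Hence tw(G) = 1 exactly.

Treewidth 1.
Bags: B1 = {2, 4}  B2 = {0, 2}  B3 = {2, 3}  B4 = {1, 3}
Tree: B1–B2, B2–B3, B3–B4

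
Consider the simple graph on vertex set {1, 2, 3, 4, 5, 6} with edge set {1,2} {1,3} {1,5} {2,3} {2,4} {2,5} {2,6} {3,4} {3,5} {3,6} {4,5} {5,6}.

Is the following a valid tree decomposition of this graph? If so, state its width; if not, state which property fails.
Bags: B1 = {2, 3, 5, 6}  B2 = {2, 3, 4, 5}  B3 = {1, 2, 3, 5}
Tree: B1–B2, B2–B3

Checking the three conditions: (i) the bags cover all of {1, 2, 3, 4, 5, 6}; (ii) for each edge, some bag contains both endpoints; (iii) the bags containing any fixed vertex form a subtree. All hold, so the decomposition is valid with width 4 − 1 = 3.

Yes; width 3.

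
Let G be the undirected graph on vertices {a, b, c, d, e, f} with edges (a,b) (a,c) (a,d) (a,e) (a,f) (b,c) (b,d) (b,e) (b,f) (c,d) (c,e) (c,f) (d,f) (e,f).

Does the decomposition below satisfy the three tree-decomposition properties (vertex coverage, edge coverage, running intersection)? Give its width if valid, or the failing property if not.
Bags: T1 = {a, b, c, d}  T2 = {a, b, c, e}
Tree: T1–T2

No — vertex f appears in no bag.

A tree decomposition must satisfy three properties: every vertex lies in some bag; for every edge, both endpoints lie together in some bag; and for every vertex, the bags containing it form a connected subtree. Here vertex f appears in no bag, so the decomposition is invalid.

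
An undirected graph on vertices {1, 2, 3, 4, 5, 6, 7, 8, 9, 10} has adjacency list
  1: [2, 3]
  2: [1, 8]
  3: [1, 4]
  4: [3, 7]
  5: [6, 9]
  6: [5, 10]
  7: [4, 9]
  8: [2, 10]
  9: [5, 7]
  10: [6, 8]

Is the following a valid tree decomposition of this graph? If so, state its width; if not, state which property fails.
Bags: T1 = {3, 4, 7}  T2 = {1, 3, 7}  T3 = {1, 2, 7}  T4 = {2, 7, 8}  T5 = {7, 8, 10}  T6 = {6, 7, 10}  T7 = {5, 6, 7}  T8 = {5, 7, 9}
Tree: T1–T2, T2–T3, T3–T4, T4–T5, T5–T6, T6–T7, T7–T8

Every vertex of G appears in some bag (union = {1, 2, 3, 4, 5, 6, 7, 8, 9, 10}); every edge is covered by a bag; and for each vertex v the set of bags containing v is connected in the bag tree. The decomposition is therefore valid. The largest bag has 3 vertices, so the width is 2.

Yes; width 2.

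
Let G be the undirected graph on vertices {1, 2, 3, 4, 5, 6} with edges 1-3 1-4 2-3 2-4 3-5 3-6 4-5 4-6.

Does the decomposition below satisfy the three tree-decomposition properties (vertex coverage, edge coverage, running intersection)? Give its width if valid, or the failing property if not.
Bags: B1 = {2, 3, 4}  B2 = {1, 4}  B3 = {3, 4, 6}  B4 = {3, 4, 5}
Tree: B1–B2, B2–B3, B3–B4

A tree decomposition must satisfy three properties: every vertex lies in some bag; for every edge, both endpoints lie together in some bag; and for every vertex, the bags containing it form a connected subtree. Here edge (3,1) lies in no bag, so the decomposition is invalid.

No — edge (3,1) lies in no bag.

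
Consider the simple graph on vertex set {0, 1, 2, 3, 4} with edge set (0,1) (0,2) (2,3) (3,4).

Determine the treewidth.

A width-1 tree decomposition is:
Bags: B1 = {0, 1}  B2 = {0, 2}  B3 = {2, 3}  B4 = {3, 4}
Tree: B1–B2, B2–B3, B3–B4
Each bag holds 2 vertices, so the decomposition has width 1, which upper-bounds the treewidth. Since G has at least one edge (e.g. 1–0), it is not an edgeless graph, so tw(G) ≥ 1. The upper and lower bounds meet at 1, so that is the treewidth.

1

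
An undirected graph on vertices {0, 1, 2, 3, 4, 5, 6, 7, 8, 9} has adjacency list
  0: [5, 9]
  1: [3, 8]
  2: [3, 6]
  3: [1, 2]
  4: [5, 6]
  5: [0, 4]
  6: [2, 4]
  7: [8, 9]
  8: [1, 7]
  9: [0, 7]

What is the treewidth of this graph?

2

A width-2 tree decomposition is:
Bags: B1 = {7, 8, 9}  B2 = {1, 8, 9}  B3 = {1, 3, 9}  B4 = {2, 3, 9}  B5 = {2, 6, 9}  B6 = {4, 6, 9}  B7 = {4, 5, 9}  B8 = {0, 5, 9}
Tree: B1–B2, B2–B3, B3–B4, B4–B5, B5–B6, B6–B7, B7–B8
Each bag holds 3 vertices, so the decomposition has width 2, which upper-bounds the treewidth. Since 9–7–8–1–3–2–6–4–5–0–9 is a cycle in G, G is not acyclic. Forests are exactly the graphs of treewidth ≤ 1, so tw(G) ≥ 2. Hence tw(G) = 2 exactly.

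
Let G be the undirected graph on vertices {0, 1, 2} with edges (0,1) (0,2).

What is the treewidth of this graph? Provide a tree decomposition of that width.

The largest bag has 2 vertices, giving width 1; this decomposition certifies tw(G) ≤ 1. Any graph with an edge has treewidth ≥ 1, and G has the edge 2–0. The upper and lower bounds meet at 1, so that is the treewidth.

Treewidth 1.
Bags: B1 = {0, 2}  B2 = {0, 1}
Tree: B1–B2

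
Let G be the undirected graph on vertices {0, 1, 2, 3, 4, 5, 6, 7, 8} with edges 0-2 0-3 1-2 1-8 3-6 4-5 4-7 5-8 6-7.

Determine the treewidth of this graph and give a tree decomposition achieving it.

Each bag holds 3 vertices, so the decomposition has width 2, which upper-bounds the treewidth. The edges 3–6–7–4–5–8–1–2–0–3 form a cycle, so G is not a tree and its treewidth is at least 2. Combining the bounds, tw(G) = 2.

Treewidth 2.
Bags: B1 = {3, 6, 7}  B2 = {3, 4, 7}  B3 = {3, 4, 5}  B4 = {3, 5, 8}  B5 = {1, 3, 8}  B6 = {1, 2, 3}  B7 = {0, 2, 3}
Tree: B1–B2, B2–B3, B3–B4, B4–B5, B5–B6, B6–B7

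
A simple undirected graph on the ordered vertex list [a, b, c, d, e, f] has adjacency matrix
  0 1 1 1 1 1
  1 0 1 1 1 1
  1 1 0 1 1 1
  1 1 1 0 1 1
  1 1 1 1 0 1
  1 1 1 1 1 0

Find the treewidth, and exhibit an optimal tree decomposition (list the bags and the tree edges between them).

Treewidth 5.
One such decomposition:
Bags: B1 = {a, b, c, d, e, f}
Tree: (single bag)

A single bag containing all 6 vertices is trivially a valid decomposition of width 5. Conversely, {a, b, c, d, e, f} is a clique of size 6, and the vertices of any clique must share a bag in every tree decomposition; so some bag has ≥ 6 vertices and tw(G) ≥ 5. Therefore the treewidth is 5.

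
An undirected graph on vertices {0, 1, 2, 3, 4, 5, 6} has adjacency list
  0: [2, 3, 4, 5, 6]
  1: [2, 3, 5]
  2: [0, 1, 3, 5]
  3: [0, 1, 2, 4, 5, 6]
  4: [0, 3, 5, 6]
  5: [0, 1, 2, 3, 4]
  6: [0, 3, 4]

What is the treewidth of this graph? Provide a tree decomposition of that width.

Treewidth 3.
One optimal decomposition is:
Bags: B1 = {0, 3, 4, 5}  B2 = {0, 2, 3, 5}  B3 = {0, 3, 4, 6}  B4 = {1, 2, 3, 5}
Tree: B1–B2, B1–B3, B2–B4

The largest bag has 4 vertices, giving width 3; this decomposition certifies tw(G) ≤ 3. For the lower bound, the 4 vertices {0, 2, 3, 5} are pairwise adjacent, and any tree decomposition puts a clique entirely inside one bag — forcing width ≥ 3. Therefore the treewidth is 3.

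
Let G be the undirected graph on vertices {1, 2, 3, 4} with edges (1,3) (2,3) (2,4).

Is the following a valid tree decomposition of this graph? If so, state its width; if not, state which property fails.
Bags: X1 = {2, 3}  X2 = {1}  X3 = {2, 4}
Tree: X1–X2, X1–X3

No — edge (3,1) lies in no bag.

A tree decomposition must satisfy three properties: every vertex lies in some bag; for every edge, both endpoints lie together in some bag; and for every vertex, the bags containing it form a connected subtree. Here edge (3,1) lies in no bag, so the decomposition is invalid.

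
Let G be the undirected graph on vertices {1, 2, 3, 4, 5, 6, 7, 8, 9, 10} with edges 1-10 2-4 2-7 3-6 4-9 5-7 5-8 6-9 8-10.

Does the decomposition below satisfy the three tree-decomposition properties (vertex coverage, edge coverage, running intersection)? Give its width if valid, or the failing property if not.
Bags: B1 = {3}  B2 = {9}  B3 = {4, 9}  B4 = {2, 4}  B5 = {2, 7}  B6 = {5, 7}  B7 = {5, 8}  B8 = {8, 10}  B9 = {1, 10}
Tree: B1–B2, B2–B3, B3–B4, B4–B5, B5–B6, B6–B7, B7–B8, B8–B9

No — vertex 6 appears in no bag.

A tree decomposition must satisfy three properties: every vertex lies in some bag; for every edge, both endpoints lie together in some bag; and for every vertex, the bags containing it form a connected subtree. Here vertex 6 appears in no bag, so the decomposition is invalid.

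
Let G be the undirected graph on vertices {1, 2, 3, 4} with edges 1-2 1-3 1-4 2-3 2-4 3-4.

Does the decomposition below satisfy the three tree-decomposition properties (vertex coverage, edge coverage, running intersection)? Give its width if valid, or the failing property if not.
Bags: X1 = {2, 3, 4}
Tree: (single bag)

No — vertex 1 appears in no bag.

A tree decomposition must satisfy three properties: every vertex lies in some bag; for every edge, both endpoints lie together in some bag; and for every vertex, the bags containing it form a connected subtree. Here vertex 1 appears in no bag, so the decomposition is invalid.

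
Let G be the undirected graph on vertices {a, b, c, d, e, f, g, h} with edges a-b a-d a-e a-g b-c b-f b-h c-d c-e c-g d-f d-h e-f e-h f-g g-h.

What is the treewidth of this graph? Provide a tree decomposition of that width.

Every bag has size at most 5, so the width is 5 − 1 = 4 and tw(G) ≤ 4. For the lower bound: the 5 vertex sets {g,h}, {a,d}, {e,f}, {c}, {b} are disjoint, each induces a connected subgraph, and every pair is joined by at least one edge of G. Contracting each set to a single vertex therefore yields K_{5} as a minor, and since treewidth is minor-monotone, tw(G) ≥ tw(K_{5}) = 4. Hence tw(G) = 4 exactly.

Treewidth 4.
One such decomposition:
Bags: B1 = {a, c, f, g, h}  B2 = {a, c, d, f, h}  B3 = {a, c, e, f, h}  B4 = {a, b, c, f, h}
Tree: B1–B2, B2–B3, B3–B4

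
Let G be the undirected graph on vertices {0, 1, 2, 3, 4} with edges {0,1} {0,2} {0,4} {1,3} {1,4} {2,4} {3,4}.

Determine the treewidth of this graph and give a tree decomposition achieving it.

Treewidth 2.
One such decomposition:
Bags: B1 = {0, 1, 4}  B2 = {0, 2, 4}  B3 = {1, 3, 4}
Tree: B1–B2, B1–B3

Every bag has size at most 3, so the width is 3 − 1 = 2 and tw(G) ≤ 2. Conversely, {0, 1, 4} is a clique of size 3, and the vertices of any clique must share a bag in every tree decomposition; so some bag has ≥ 3 vertices and tw(G) ≥ 2. Combining the bounds, tw(G) = 2.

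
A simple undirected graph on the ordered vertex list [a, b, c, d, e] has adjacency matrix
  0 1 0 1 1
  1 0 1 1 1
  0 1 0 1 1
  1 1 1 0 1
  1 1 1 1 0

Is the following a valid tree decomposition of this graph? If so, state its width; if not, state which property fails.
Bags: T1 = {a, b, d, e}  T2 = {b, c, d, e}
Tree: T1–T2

Checking the three conditions: (i) the bags cover all of {a, b, c, d, e}; (ii) for each edge, some bag contains both endpoints; (iii) the bags containing any fixed vertex form a subtree. All hold, so the decomposition is valid with width 4 − 1 = 3.

Yes; width 3.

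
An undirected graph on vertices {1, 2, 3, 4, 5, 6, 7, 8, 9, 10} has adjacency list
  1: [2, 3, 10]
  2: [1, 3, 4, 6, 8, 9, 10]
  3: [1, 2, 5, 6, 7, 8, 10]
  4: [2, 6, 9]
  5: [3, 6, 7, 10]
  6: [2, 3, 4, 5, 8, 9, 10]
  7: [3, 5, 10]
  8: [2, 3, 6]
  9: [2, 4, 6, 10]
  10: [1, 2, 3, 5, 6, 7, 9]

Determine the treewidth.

A width-3 tree decomposition is:
Bags: B1 = {1, 2, 3, 10}  B2 = {2, 3, 6, 10}  B3 = {2, 3, 6, 8}  B4 = {3, 5, 6, 10}  B5 = {2, 6, 9, 10}  B6 = {2, 4, 6, 9}  B7 = {3, 5, 7, 10}
Tree: B1–B2, B2–B3, B2–B4, B2–B5, B5–B6, B4–B7
Every bag has size at most 4, so the width is 4 − 1 = 3 and tw(G) ≤ 3. On the other hand G contains the 4-clique {1, 2, 3, 10}. A clique must lie in a single bag of any decomposition, so no decomposition can have width below 3. Combining the bounds, tw(G) = 3.

3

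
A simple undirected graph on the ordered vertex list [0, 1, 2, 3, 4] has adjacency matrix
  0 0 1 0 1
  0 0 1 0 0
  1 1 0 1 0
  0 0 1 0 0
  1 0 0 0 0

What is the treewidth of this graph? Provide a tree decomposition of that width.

Treewidth 1.
One such decomposition:
Bags: B1 = {2, 3}  B2 = {0, 2}  B3 = {0, 4}  B4 = {1, 2}
Tree: B1–B2, B2–B3, B1–B4

Every bag has size at most 2, so the width is 2 − 1 = 1 and tw(G) ≤ 1. G has an edge, so its treewidth is at least 1. Combining the bounds, tw(G) = 1.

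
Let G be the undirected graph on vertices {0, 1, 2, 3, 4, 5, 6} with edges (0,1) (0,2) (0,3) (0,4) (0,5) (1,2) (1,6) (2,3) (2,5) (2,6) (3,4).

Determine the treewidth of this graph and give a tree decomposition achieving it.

Treewidth 2.
One optimal decomposition is:
Bags: B1 = {0, 2, 3}  B2 = {0, 3, 4}  B3 = {0, 2, 5}  B4 = {0, 1, 2}  B5 = {1, 2, 6}
Tree: B1–B2, B1–B3, B1–B4, B4–B5

The largest bag has 3 vertices, giving width 2; this decomposition certifies tw(G) ≤ 2. On the other hand G contains the 3-clique {0, 1, 2}. A clique must lie in a single bag of any decomposition, so no decomposition can have width below 2. Hence tw(G) = 2 exactly.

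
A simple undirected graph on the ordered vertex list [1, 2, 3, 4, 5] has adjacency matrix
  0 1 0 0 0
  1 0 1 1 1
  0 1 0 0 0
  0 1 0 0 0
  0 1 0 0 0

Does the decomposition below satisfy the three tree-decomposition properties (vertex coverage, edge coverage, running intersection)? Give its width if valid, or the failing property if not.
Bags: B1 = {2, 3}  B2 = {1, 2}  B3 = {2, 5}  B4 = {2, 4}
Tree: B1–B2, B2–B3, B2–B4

Vertex coverage: the bags together contain {1, 2, 3, 4, 5}, the full vertex set. Edge coverage: each edge of G has both endpoints in at least one bag. Running intersection: for every vertex, the bags containing it form a connected subtree. All three properties hold, so this is a valid tree decomposition of width max|bag| − 1 = 1, and hence tw(G) ≤ 1.

Yes; width 1.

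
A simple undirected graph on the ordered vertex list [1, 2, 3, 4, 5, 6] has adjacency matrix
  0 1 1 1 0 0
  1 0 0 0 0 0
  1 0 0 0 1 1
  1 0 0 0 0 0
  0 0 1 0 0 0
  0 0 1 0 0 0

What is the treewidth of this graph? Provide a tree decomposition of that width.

Treewidth 1.
Bags: B1 = {1, 4}  B2 = {1, 3}  B3 = {3, 5}  B4 = {3, 6}  B5 = {1, 2}
Tree: B1–B2, B2–B3, B2–B4, B1–B5

Every bag has size at most 2, so the width is 2 − 1 = 1 and tw(G) ≤ 1. Any graph with an edge has treewidth ≥ 1, and G has the edge 1–4. Hence tw(G) = 1 exactly.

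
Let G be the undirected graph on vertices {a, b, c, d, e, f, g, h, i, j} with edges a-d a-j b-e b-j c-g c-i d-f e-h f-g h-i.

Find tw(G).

A width-2 tree decomposition is:
Bags: B1 = {a, d, f}  B2 = {a, f, g}  B3 = {a, c, g}  B4 = {a, c, i}  B5 = {a, h, i}  B6 = {a, e, h}  B7 = {a, b, e}  B8 = {a, b, j}
Tree: B1–B2, B2–B3, B3–B4, B4–B5, B5–B6, B6–B7, B7–B8
Every bag has size at most 3, so the width is 3 − 1 = 2 and tw(G) ≤ 2. Since a–d–f–g–c–i–h–e–b–j–a is a cycle in G, G is not acyclic. Forests are exactly the graphs of treewidth ≤ 1, so tw(G) ≥ 2. Combining the bounds, tw(G) = 2.

2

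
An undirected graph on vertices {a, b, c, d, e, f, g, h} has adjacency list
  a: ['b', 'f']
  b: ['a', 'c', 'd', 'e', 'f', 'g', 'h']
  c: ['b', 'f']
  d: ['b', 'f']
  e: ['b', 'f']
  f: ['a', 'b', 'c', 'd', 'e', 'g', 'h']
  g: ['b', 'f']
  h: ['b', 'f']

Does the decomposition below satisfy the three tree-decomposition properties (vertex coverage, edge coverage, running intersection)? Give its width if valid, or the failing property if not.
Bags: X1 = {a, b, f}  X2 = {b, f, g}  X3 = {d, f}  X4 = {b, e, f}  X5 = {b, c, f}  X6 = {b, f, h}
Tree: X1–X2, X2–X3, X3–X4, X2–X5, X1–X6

A tree decomposition must satisfy three properties: every vertex lies in some bag; for every edge, both endpoints lie together in some bag; and for every vertex, the bags containing it form a connected subtree. Here edge (b,d) lies in no bag, so the decomposition is invalid.

No — edge (b,d) lies in no bag.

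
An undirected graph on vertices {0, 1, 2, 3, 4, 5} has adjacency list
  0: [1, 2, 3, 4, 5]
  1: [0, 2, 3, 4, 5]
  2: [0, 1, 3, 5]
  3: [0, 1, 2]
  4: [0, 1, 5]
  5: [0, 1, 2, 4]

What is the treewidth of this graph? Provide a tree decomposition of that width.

Every bag has size at most 4, so the width is 4 − 1 = 3 and tw(G) ≤ 3. On the other hand G contains the 4-clique {0, 1, 2, 3}. A clique must lie in a single bag of any decomposition, so no decomposition can have width below 3. Therefore the treewidth is 3.

Treewidth 3.
One optimal decomposition is:
Bags: B1 = {0, 1, 4, 5}  B2 = {0, 1, 2, 5}  B3 = {0, 1, 2, 3}
Tree: B1–B2, B2–B3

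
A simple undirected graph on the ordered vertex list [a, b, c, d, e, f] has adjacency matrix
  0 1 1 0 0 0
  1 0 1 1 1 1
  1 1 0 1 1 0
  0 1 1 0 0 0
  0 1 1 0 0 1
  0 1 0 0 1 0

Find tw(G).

2

A width-2 tree decomposition is:
Bags: B1 = {b, c, d}  B2 = {b, c, e}  B3 = {b, e, f}  B4 = {a, b, c}
Tree: B1–B2, B2–B3, B1–B4
The largest bag has 3 vertices, giving width 2; this decomposition certifies tw(G) ≤ 2. Conversely, {b, c, d} is a clique of size 3, and the vertices of any clique must share a bag in every tree decomposition; so some bag has ≥ 3 vertices and tw(G) ≥ 2. Combining the bounds, tw(G) = 2.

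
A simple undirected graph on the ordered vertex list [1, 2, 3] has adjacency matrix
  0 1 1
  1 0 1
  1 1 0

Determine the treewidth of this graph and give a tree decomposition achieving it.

A single bag containing all 3 vertices is trivially a valid decomposition of width 2. Conversely, {1, 2, 3} is a clique of size 3, and the vertices of any clique must share a bag in every tree decomposition; so some bag has ≥ 3 vertices and tw(G) ≥ 2. Therefore the treewidth is 2.

Treewidth 2.
Bags: B1 = {1, 2, 3}
Tree: (single bag)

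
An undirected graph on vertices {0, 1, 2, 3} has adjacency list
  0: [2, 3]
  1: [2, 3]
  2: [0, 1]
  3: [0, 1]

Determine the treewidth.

2

A width-2 tree decomposition is:
Bags: B1 = {0, 1, 2}  B2 = {0, 1, 3}
Tree: B1–B2
The largest bag has 3 vertices, giving width 2; this decomposition certifies tw(G) ≤ 2. For the lower bound, G contains the cycle 1–2–0–3–1, so G is not a forest; only forests have treewidth ≤ 1, hence tw(G) ≥ 2. The upper and lower bounds meet at 2, so that is the treewidth.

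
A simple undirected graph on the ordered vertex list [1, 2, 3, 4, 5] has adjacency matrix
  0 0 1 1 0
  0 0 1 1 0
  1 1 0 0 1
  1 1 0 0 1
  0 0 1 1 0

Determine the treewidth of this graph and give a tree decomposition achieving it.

Each bag holds 3 vertices, so the decomposition has width 2, which upper-bounds the treewidth. Since 1–4–5–3–1 is a cycle in G, G is not acyclic. Forests are exactly the graphs of treewidth ≤ 1, so tw(G) ≥ 2. The upper and lower bounds meet at 2, so that is the treewidth.

Treewidth 2.
One optimal decomposition is:
Bags: B1 = {1, 3, 4}  B2 = {3, 4, 5}  B3 = {2, 3, 4}
Tree: B1–B2, B2–B3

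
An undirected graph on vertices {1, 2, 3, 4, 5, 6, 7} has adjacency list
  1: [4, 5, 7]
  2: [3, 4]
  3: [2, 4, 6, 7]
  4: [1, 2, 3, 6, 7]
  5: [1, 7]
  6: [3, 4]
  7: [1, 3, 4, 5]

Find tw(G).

2

A width-2 tree decomposition is:
Bags: B1 = {1, 4, 7}  B2 = {3, 4, 7}  B3 = {2, 3, 4}  B4 = {3, 4, 6}  B5 = {1, 5, 7}
Tree: B1–B2, B2–B3, B2–B4, B1–B5
Every bag has size at most 3, so the width is 3 − 1 = 2 and tw(G) ≤ 2. On the other hand G contains the 3-clique {1, 4, 7}. A clique must lie in a single bag of any decomposition, so no decomposition can have width below 2. Combining the bounds, tw(G) = 2.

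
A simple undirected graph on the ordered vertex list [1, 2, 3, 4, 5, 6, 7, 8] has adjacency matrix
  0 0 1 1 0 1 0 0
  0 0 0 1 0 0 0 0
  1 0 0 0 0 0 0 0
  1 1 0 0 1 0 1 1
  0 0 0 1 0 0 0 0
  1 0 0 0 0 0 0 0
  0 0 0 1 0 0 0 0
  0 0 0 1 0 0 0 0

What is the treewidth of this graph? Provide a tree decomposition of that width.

Treewidth 1.
One such decomposition:
Bags: B1 = {1, 4}  B2 = {1, 6}  B3 = {4, 5}  B4 = {4, 7}  B5 = {2, 4}  B6 = {1, 3}  B7 = {4, 8}
Tree: B1–B2, B1–B3, B3–B4, B3–B5, B2–B6, B1–B7

Every bag has size at most 2, so the width is 2 − 1 = 1 and tw(G) ≤ 1. Since G has at least one edge (e.g. 1–4), it is not an edgeless graph, so tw(G) ≥ 1. Hence tw(G) = 1 exactly.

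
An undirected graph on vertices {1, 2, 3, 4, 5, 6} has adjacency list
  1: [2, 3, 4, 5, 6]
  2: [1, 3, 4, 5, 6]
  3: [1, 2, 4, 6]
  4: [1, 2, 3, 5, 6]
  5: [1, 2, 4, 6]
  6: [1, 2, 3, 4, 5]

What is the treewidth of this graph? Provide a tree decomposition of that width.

Treewidth 4.
One optimal decomposition is:
Bags: B1 = {1, 2, 3, 4, 6}  B2 = {1, 2, 4, 5, 6}
Tree: B1–B2

Every bag has size at most 5, so the width is 5 − 1 = 4 and tw(G) ≤ 4. On the other hand G contains the 5-clique {1, 2, 3, 4, 6}. A clique must lie in a single bag of any decomposition, so no decomposition can have width below 4. Combining the bounds, tw(G) = 4.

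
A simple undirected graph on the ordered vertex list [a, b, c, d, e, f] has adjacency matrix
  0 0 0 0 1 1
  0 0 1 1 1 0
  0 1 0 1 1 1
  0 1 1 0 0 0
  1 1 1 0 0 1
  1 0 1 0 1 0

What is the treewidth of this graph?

A width-2 tree decomposition is:
Bags: B1 = {c, e, f}  B2 = {a, e, f}  B3 = {b, c, e}  B4 = {b, c, d}
Tree: B1–B2, B1–B3, B3–B4
Every bag has size at most 3, so the width is 3 − 1 = 2 and tw(G) ≤ 2. On the other hand G contains the 3-clique {b, c, d}. A clique must lie in a single bag of any decomposition, so no decomposition can have width below 2. Hence tw(G) = 2 exactly.

2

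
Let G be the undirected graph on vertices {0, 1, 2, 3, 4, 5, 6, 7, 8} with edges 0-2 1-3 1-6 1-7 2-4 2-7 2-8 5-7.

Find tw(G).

A width-1 tree decomposition is:
Bags: B1 = {1, 7}  B2 = {2, 7}  B3 = {1, 6}  B4 = {1, 3}  B5 = {2, 8}  B6 = {0, 2}  B7 = {5, 7}  B8 = {2, 4}
Tree: B1–B2, B1–B3, B1–B4, B2–B5, B5–B6, B1–B7, B2–B8
The largest bag has 2 vertices, giving width 1; this decomposition certifies tw(G) ≤ 1. Since G has at least one edge (e.g. 7–1), it is not an edgeless graph, so tw(G) ≥ 1. The upper and lower bounds meet at 1, so that is the treewidth.

1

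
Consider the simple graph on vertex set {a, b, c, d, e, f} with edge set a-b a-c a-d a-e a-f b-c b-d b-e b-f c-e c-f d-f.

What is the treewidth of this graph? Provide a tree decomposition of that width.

Every bag has size at most 4, so the width is 4 − 1 = 3 and tw(G) ≤ 3. On the other hand G contains the 4-clique {a, b, d, f}. A clique must lie in a single bag of any decomposition, so no decomposition can have width below 3. Hence tw(G) = 3 exactly.

Treewidth 3.
One optimal decomposition is:
Bags: B1 = {a, b, c, e}  B2 = {a, b, c, f}  B3 = {a, b, d, f}
Tree: B1–B2, B2–B3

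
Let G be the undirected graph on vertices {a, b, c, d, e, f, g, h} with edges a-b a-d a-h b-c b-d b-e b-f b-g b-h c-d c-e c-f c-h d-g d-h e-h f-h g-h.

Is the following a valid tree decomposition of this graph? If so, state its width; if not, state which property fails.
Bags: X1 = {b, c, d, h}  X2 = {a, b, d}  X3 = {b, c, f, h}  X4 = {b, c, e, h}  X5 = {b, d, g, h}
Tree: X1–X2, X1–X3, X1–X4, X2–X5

A tree decomposition must satisfy three properties: every vertex lies in some bag; for every edge, both endpoints lie together in some bag; and for every vertex, the bags containing it form a connected subtree. Here edge (h,a) lies in no bag, so the decomposition is invalid.

No — edge (h,a) lies in no bag.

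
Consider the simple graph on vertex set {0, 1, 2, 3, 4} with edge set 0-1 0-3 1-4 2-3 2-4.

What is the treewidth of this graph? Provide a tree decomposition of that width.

Treewidth 2.
One such decomposition:
Bags: B1 = {0, 2, 3}  B2 = {0, 1, 2}  B3 = {1, 2, 4}
Tree: B1–B2, B2–B3

Each bag holds 3 vertices, so the decomposition has width 2, which upper-bounds the treewidth. Since 2–3–0–1–4–2 is a cycle in G, G is not acyclic. Forests are exactly the graphs of treewidth ≤ 1, so tw(G) ≥ 2. Combining the bounds, tw(G) = 2.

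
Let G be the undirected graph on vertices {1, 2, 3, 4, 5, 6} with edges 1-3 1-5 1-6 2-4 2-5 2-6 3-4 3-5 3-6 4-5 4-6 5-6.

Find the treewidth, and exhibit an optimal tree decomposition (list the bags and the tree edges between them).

Treewidth 3.
One such decomposition:
Bags: B1 = {1, 3, 5, 6}  B2 = {3, 4, 5, 6}  B3 = {2, 4, 5, 6}
Tree: B1–B2, B2–B3

Each bag holds 4 vertices, so the decomposition has width 3, which upper-bounds the treewidth. Conversely, {2, 4, 5, 6} is a clique of size 4, and the vertices of any clique must share a bag in every tree decomposition; so some bag has ≥ 4 vertices and tw(G) ≥ 3. Therefore the treewidth is 3.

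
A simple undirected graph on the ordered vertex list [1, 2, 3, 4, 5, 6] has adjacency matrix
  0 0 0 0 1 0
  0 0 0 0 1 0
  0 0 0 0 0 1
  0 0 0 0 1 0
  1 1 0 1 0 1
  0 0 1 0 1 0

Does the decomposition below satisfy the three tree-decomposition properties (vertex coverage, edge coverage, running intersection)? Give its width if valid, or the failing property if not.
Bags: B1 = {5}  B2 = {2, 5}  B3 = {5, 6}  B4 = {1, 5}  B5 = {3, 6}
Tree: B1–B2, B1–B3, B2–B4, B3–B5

No — vertex 4 appears in no bag.

A tree decomposition must satisfy three properties: every vertex lies in some bag; for every edge, both endpoints lie together in some bag; and for every vertex, the bags containing it form a connected subtree. Here vertex 4 appears in no bag, so the decomposition is invalid.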